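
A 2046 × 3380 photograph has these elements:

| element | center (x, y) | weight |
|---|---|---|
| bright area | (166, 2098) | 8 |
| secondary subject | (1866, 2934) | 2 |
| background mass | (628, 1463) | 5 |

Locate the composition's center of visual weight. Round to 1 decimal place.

(546.7, 1997.8)

Weights sum to 8 + 2 + 5 = 15.
x-moment: 8·166 + 2·1866 + 5·628 = 8200; centroid 8200/15 ≈ 546.67.
y-moment: 8·2098 + 2·2934 + 5·1463 = 29967; centroid 29967/15 ≈ 1997.80.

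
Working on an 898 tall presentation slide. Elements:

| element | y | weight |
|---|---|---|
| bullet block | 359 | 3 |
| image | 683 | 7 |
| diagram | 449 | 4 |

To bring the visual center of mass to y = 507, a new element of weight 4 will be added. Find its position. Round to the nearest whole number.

y ≈ 368

After adding the new element, total weight = 3 + 7 + 4 + 4 = 18.
y: target moment 18×507 = 9126; current 3·359 + 7·683 + 4·449 = 7654; the new element supplies 1472, so y = 1472/4 ≈ 368.00.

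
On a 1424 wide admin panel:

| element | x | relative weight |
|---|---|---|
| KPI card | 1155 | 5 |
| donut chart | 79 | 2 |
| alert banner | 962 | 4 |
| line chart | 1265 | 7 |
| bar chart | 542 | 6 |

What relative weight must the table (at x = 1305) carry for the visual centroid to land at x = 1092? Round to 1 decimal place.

Fixed elements: Σw = 5 + 2 + 4 + 7 + 6 = 24, Σw·x = 5·1155 + 2·79 + 4·962 + 7·1265 + 6·542 = 21888.
Balance at x = 1092 requires (21888 + w·1305) / (24 + w) = 1092.
So w = (1092·24 − 21888)/(1305 − 1092) = 4320/213 ≈ 20.28.

w ≈ 20.3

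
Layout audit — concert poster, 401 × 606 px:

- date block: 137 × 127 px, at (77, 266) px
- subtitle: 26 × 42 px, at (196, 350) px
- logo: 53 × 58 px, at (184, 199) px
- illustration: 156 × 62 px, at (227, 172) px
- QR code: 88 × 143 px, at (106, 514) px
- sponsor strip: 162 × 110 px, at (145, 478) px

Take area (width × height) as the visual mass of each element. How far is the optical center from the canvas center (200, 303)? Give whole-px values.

Areas: date block 137·127 = 17399, subtitle 26·42 = 1092, logo 53·58 = 3074, illustration 156·62 = 9672, QR code 88·143 = 12584, sponsor strip 162·110 = 17820. Total weight = 61641.
Σw·x = 8232719; x̄ = 8232719/61641 ≈ 133.56.
y: moment 22271780 / weight 61641 ≈ 361.31
From (200, 303): dx = -66.44, dy = 58.31, so the distance is √(dx²+dy²) ≈ 88.40.

≈ 88 px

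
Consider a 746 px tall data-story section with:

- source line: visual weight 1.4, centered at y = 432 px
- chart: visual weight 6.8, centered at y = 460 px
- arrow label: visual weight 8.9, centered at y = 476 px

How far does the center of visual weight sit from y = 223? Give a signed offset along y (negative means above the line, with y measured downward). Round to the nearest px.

≈ 243 px

Total weight = 1.4 + 6.8 + 8.9 = 17.1.
y: (1.4·432 + 6.8·460 + 8.9·476) / 17.1 = 7969.2 / 17.1 ≈ 466.04
Offset from y = 223: 466.04 − 223 ≈ 243.04.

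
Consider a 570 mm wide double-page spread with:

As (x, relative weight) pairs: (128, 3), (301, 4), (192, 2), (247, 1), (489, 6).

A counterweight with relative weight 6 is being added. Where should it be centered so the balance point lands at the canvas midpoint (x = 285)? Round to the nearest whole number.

x ≈ 186

With the counterweight, Σw becomes 3 + 4 + 2 + 1 + 6 + 6 = 22.
x: target moment 22×285 = 6270; current 3·128 + 4·301 + 2·192 + 1·247 + 6·489 = 5153; the counterweight supplies 1117, so x = 1117/6 ≈ 186.17.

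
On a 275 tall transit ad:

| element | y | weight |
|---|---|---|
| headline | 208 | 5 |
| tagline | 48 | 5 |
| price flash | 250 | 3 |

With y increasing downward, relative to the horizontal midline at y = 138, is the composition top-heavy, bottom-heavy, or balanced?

Σw = 5 + 5 + 3 = 13.
y: (5·208 + 5·48 + 3·250) / 13 = 2030 / 13 ≈ 156.15
156.2 vs midline 138 → bottom-heavy.

bottom-heavy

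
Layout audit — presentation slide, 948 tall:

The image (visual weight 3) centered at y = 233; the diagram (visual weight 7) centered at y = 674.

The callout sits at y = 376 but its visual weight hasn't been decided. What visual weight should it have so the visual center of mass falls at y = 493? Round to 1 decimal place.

w ≈ 4.2

Known weights sum to 3 + 7 = 10; their moment is 3·233 + 7·674 = 5417.
Balance at y = 493 requires (5417 + w·376) / (10 + w) = 493.
Solving: w = (493·10 − 5417) / (376 − 493) = -487 / -117 ≈ 4.16.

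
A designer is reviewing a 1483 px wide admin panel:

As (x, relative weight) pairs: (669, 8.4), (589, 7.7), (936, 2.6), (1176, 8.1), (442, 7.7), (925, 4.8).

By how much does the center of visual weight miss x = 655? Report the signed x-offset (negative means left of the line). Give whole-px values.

≈ 107 px

Σw = 8.4 + 7.7 + 2.6 + 8.1 + 7.7 + 4.8 = 39.3.
x-moment: 8.4·669 + 7.7·589 + 2.6·936 + 8.1·1176 + 7.7·442 + 4.8·925 = 29957.5; centroid 29957.5/39.3 ≈ 762.28.
Offset from x = 655: 762.28 − 655 ≈ 107.28.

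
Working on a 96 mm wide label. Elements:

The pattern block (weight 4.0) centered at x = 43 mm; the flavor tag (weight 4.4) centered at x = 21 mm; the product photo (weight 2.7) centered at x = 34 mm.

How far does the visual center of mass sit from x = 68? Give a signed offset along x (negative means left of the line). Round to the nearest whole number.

Weights sum to 4.0 + 4.4 + 2.7 = 11.1.
Σw·x = 4.0·43 + 4.4·21 + 2.7·34 = 356.2, so x̄ = 356.2/11.1 ≈ 32.09.
Offset from x = 68: 32.09 − 68 ≈ -35.91.

≈ -36 mm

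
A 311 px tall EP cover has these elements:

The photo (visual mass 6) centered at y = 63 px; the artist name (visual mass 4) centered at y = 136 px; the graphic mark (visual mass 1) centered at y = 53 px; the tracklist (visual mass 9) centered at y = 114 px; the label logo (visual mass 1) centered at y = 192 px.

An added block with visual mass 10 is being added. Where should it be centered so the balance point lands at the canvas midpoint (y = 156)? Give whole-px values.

y ≈ 264

With the added block, Σw becomes 6 + 4 + 1 + 9 + 1 + 10 = 31.
y: need Σw·y = 31·156 = 4836. Existing = 6·63 + 4·136 + 1·53 + 9·114 + 1·192 = 2193. Remainder 2643 / 10 ≈ 264.30.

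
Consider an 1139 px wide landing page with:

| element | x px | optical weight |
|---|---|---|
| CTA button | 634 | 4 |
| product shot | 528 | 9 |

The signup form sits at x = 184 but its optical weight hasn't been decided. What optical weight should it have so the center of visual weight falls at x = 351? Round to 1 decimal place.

w ≈ 16.3

Fixed elements: Σw = 4 + 9 = 13, Σw·x = 4·634 + 9·528 = 7288.
Balance at x = 351 requires (7288 + w·184) / (13 + w) = 351.
Solving: w = (351·13 − 7288) / (184 − 351) = -2725 / -167 ≈ 16.32.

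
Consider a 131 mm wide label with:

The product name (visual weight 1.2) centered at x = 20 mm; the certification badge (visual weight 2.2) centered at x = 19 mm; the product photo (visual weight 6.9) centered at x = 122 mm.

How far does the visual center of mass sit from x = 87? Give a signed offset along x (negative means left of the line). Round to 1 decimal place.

Weights sum to 1.2 + 2.2 + 6.9 = 10.3.
x: (1.2·20 + 2.2·19 + 6.9·122) / 10.3 = 907.6 / 10.3 ≈ 88.12
Difference: 88.12 − 87 ≈ 1.12.

≈ 1.1 mm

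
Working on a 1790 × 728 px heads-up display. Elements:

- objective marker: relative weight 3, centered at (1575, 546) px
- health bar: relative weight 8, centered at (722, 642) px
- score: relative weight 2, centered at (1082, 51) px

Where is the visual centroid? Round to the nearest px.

(974, 529)

Total weight = 3 + 8 + 2 = 13.
x-moment: 3·1575 + 8·722 + 2·1082 = 12665; centroid 12665/13 ≈ 974.23.
y-moment: 3·546 + 8·642 + 2·51 = 6876; centroid 6876/13 ≈ 528.92.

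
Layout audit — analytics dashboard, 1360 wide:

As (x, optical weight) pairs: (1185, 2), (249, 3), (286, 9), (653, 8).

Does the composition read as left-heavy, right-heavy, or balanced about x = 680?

left-heavy

Weights sum to 2 + 3 + 9 + 8 = 22.
x: (2·1185 + 3·249 + 9·286 + 8·653) / 22 = 10915 / 22 ≈ 496.14
Since 496.1 is left of 680, the composition reads left-heavy.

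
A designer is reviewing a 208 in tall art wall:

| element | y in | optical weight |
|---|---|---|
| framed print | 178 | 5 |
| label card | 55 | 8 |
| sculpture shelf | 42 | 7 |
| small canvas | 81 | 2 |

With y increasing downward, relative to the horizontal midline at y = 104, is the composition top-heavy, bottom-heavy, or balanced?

Σw = 5 + 8 + 7 + 2 = 22.
y: (5·178 + 8·55 + 7·42 + 2·81) / 22 = 1786 / 22 ≈ 81.18
81.2 vs midline 104 → top-heavy.

top-heavy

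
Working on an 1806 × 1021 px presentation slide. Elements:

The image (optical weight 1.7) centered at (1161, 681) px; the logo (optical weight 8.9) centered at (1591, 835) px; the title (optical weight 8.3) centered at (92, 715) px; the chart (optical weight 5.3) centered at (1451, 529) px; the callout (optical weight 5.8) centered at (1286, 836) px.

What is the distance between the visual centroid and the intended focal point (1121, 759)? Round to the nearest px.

≈ 56 px

Weights sum to 1.7 + 8.9 + 8.3 + 5.3 + 5.8 = 30.0.
x: (1.7·1161 + 8.9·1591 + 8.3·92 + 5.3·1451 + 5.8·1286) / 30.0 = 32046.3 / 30.0 ≈ 1068.21
y: (1.7·681 + 8.9·835 + 8.3·715 + 5.3·529 + 5.8·836) / 30.0 = 22176.2 / 30.0 ≈ 739.21
From (1121, 759): dx = -52.79, dy = -19.79, so the distance is √(dx²+dy²) ≈ 56.38.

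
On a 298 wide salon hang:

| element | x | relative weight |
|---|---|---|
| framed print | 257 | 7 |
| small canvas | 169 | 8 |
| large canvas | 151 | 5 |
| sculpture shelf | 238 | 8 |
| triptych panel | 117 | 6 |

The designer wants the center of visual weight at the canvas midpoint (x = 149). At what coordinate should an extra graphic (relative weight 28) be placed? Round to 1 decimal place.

After adding the extra graphic, total weight = 7 + 8 + 5 + 8 + 6 + 28 = 62.
x: need Σw·x = 62·149 = 9238. Existing = 7·257 + 8·169 + 5·151 + 8·238 + 6·117 = 6512. Remainder 2726 / 28 ≈ 97.36.

x ≈ 97.4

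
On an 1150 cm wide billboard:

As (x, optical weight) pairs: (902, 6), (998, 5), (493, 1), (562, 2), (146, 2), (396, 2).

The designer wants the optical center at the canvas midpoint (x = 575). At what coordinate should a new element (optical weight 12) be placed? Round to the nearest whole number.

After adding the new element, total weight = 6 + 5 + 1 + 2 + 2 + 2 + 12 = 30.
x: target moment 30×575 = 17250; current 6·902 + 5·998 + 1·493 + 2·562 + 2·146 + 2·396 = 13103; the new element supplies 4147, so x = 4147/12 ≈ 345.58.

x ≈ 346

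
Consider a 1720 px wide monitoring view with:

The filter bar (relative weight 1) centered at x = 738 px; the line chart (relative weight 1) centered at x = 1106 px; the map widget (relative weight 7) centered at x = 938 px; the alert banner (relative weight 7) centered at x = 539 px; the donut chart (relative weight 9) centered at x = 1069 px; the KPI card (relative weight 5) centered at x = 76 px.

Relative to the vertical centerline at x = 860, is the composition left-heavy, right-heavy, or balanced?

left-heavy

Σw = 1 + 1 + 7 + 7 + 9 + 5 = 30.
x-moment: 1·738 + 1·1106 + 7·938 + 7·539 + 9·1069 + 5·76 = 22184; centroid 22184/30 ≈ 739.47.
739.5 lies left of the midline 860, so the layout is left-heavy.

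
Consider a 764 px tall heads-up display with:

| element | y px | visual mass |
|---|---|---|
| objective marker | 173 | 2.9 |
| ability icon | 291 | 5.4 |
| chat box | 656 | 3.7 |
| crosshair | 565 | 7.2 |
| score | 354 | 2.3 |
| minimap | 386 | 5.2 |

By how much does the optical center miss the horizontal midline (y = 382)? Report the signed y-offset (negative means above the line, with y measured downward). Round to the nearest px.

≈ 45 px

Weights sum to 2.9 + 5.4 + 3.7 + 7.2 + 2.3 + 5.2 = 26.7.
Σw·y = 2.9·173 + 5.4·291 + 3.7·656 + 7.2·565 + 2.3·354 + 5.2·386 = 11389.7, so ȳ = 11389.7/26.7 ≈ 426.58.
Against y = 382, that's 426.58 − 382 = 44.58.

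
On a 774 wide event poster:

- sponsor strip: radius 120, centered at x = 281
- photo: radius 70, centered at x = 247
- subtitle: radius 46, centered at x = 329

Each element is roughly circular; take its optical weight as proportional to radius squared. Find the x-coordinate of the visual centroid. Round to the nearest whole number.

x ≈ 278

r² weights: sponsor strip 120² = 14400, photo 70² = 4900, subtitle 46² = 2116. Total = 21416.
x-moment: 14400·281 + 4900·247 + 2116·329 = 5952864; centroid 5952864/21416 ≈ 277.96.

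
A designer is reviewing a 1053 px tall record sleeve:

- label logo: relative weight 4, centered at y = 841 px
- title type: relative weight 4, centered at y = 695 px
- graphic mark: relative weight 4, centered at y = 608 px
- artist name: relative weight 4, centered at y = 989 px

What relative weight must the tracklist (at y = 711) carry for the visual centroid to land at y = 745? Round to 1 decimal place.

w ≈ 18.0

Existing Σw = 16 (4 + 4 + 4 + 4); existing moment 4·841 + 4·695 + 4·608 + 4·989 = 12532.
Balance at y = 745 requires (12532 + w·711) / (16 + w) = 745.
Rearranging, w·(711 − 745) = 745·16 − 12532 = -612, so w ≈ -612/-34 = 18.00.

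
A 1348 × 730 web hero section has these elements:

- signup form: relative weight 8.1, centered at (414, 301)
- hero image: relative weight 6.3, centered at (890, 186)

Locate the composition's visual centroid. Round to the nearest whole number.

(622, 251)

Σw = 8.1 + 6.3 = 14.4.
x: (8.1·414 + 6.3·890) / 14.4 = 8960.4 / 14.4 ≈ 622.25
y: (8.1·301 + 6.3·186) / 14.4 = 3609.9 / 14.4 ≈ 250.69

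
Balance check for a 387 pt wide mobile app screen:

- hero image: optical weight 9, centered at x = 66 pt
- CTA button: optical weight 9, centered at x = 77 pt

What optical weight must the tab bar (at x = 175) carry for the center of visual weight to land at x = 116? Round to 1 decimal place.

Known weights sum to 9 + 9 = 18; their moment is 9·66 + 9·77 = 1287.
Balance at x = 116 requires (1287 + w·175) / (18 + w) = 116.
So w = (116·18 − 1287)/(175 − 116) = 801/59 ≈ 13.58.

w ≈ 13.6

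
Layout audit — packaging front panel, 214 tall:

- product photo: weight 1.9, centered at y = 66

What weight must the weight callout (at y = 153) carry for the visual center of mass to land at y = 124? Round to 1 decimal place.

Known: weight 1.9 with moment 1.9·66 = 125.4.
Balance at y = 124 requires (125.4 + w·153) / (1.9 + w) = 124.
Rearranging, w·(153 − 124) = 124·1.9 − 125.4 = 110.2, so w ≈ 110.2/29 = 3.80.

w ≈ 3.8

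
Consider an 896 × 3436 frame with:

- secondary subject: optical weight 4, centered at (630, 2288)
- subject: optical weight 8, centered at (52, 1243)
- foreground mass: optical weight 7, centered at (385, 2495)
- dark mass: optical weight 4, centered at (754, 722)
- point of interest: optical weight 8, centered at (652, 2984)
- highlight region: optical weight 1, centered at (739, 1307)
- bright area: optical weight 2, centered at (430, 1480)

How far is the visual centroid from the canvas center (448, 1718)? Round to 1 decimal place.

≈ 270.0

Weights sum to 4 + 8 + 7 + 4 + 8 + 1 + 2 = 34.
Σw·x = 15462; x̄ = 15462/34 ≈ 454.76.
Σw·y = 67588; ȳ = 67588/34 ≈ 1987.88.
Offset from (448, 1718): Δx ≈ 6.76, Δy ≈ 269.88; distance = √(Δx² + Δy²) ≈ 269.97.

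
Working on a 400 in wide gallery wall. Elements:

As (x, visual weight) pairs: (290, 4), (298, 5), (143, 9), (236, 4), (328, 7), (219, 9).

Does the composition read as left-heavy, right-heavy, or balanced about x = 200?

Weights sum to 4 + 5 + 9 + 4 + 7 + 9 = 38.
x: (4·290 + 5·298 + 9·143 + 4·236 + 7·328 + 9·219) / 38 = 9148 / 38 ≈ 240.74
Since 240.7 is right of 200, the composition reads right-heavy.

right-heavy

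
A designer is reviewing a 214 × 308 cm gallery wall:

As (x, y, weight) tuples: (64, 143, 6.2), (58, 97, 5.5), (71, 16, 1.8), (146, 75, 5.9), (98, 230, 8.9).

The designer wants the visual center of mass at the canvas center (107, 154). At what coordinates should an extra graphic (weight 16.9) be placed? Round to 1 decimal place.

(133.7, 178.8)

After adding the extra graphic, total weight = 6.2 + 5.5 + 1.8 + 5.9 + 8.9 + 16.9 = 45.2.
x: target moment 45.2×107 = 4836.4; current 6.2·64 + 5.5·58 + 1.8·71 + 5.9·146 + 8.9·98 = 2577.2; the extra graphic supplies 2259.2, so x = 2259.2/16.9 ≈ 133.68.
y: target moment 45.2×154 = 6960.8; current 6.2·143 + 5.5·97 + 1.8·16 + 5.9·75 + 8.9·230 = 3938.4; the extra graphic supplies 3022.4, so y = 3022.4/16.9 ≈ 178.84.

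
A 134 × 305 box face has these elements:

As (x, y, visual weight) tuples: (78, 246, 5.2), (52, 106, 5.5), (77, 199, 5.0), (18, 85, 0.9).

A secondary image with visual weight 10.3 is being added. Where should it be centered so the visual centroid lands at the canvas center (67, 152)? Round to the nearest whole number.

New total weight: (5.2 + 5.5 + 5.0 + 0.9) + 10.3 = 26.9.
x: need Σw·x = 26.9·67 = 1802.3. Existing = 5.2·78 + 5.5·52 + 5.0·77 + 0.9·18 = 1092.8. Remainder 709.5 / 10.3 ≈ 68.88.
y: need Σw·y = 26.9·152 = 4088.8. Existing = 5.2·246 + 5.5·106 + 5.0·199 + 0.9·85 = 2933.7. Remainder 1155.1 / 10.3 ≈ 112.15.

(69, 112)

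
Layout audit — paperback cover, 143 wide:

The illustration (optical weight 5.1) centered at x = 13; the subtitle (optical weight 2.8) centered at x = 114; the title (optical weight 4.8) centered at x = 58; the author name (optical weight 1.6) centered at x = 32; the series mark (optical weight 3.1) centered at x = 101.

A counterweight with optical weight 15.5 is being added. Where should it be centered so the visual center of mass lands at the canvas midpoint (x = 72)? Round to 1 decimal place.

x ≈ 86.5

After adding the counterweight, total weight = 5.1 + 2.8 + 4.8 + 1.6 + 3.1 + 15.5 = 32.9.
Along x: (1028.2 + 15.5·x) / 32.9 = 72 (existing moment 5.1·13 + 2.8·114 + 4.8·58 + 1.6·32 + 3.1·101 = 1028.2) ⇒ x = (2368.8 − 1028.2) / 15.5 ≈ 86.49.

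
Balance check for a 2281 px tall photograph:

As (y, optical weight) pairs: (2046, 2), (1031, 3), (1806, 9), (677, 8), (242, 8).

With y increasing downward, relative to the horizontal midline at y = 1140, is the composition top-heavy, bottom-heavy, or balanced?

Σw = 2 + 3 + 9 + 8 + 8 = 30.
y: (2·2046 + 3·1031 + 9·1806 + 8·677 + 8·242) / 30 = 30791 / 30 ≈ 1026.37
1026.4 lies above (smaller y than) the midline 1140, so the layout is top-heavy.

top-heavy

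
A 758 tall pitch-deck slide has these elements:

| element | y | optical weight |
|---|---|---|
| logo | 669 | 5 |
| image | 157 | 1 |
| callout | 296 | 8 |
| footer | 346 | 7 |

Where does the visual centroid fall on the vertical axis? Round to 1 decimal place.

y ≈ 394.9

Weights sum to 5 + 1 + 8 + 7 = 21.
y-moment: 5·669 + 1·157 + 8·296 + 7·346 = 8292; centroid 8292/21 ≈ 394.86.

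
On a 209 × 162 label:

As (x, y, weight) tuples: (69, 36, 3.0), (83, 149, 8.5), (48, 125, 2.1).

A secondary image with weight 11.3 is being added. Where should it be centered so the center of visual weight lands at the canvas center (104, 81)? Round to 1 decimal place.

After adding the secondary image, total weight = 3.0 + 8.5 + 2.1 + 11.3 = 24.9.
x: need Σw·x = 24.9·104 = 2589.6. Existing = 3.0·69 + 8.5·83 + 2.1·48 = 1013.3. Remainder 1576.3 / 11.3 ≈ 139.50.
y: need Σw·y = 24.9·81 = 2016.9. Existing = 3.0·36 + 8.5·149 + 2.1·125 = 1637.0. Remainder 379.9 / 11.3 ≈ 33.62.

(139.5, 33.6)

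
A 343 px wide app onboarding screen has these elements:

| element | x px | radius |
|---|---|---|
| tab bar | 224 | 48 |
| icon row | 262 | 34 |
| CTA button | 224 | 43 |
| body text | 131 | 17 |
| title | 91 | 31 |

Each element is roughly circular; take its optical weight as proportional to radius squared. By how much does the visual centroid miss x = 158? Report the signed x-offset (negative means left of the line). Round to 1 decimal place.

≈ 49.1 px

r² weights: tab bar 48² = 2304, icon row 34² = 1156, CTA button 43² = 1849, body text 17² = 289, title 31² = 961. Total = 6559.
x: (2304·224 + 1156·262 + 1849·224 + 289·131 + 961·91) / 6559 = 1358454 / 6559 ≈ 207.11
Difference: 207.11 − 158 ≈ 49.11.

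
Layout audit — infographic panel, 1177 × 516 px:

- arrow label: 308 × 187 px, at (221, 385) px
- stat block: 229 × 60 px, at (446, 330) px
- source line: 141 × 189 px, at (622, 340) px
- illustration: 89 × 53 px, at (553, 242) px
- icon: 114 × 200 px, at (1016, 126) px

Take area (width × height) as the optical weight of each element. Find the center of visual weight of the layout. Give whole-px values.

(488, 317)

Areas: arrow label 308·187 = 57596, stat block 229·60 = 13740, source line 141·189 = 26649, illustration 89·53 = 4717, icon 114·200 = 22800. Total weight = 125502.
x: (57596·221 + 13740·446 + 26649·622 + 4717·553 + 22800·1016) / 125502 = 61205735 / 125502 ≈ 487.69
y: (57596·385 + 13740·330 + 26649·340 + 4717·242 + 22800·126) / 125502 = 39783634 / 125502 ≈ 317.00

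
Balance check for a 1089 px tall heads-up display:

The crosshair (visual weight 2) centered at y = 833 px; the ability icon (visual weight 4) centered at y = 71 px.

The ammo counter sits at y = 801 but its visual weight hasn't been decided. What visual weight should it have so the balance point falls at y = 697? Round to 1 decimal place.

w ≈ 21.5

Known weights sum to 2 + 4 = 6; their moment is 2·833 + 4·71 = 1950.
For the centroid to hit 697: (1950 + w·801) / (6 + w) = 697.
Solving: w = (697·6 − 1950) / (801 − 697) = 2232 / 104 ≈ 21.46.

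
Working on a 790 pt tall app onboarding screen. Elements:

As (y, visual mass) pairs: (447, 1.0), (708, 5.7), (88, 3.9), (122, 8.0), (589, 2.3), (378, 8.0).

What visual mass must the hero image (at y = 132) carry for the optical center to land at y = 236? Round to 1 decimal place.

w ≈ 32.3

Existing Σw = 28.9 (1.0 + 5.7 + 3.9 + 8.0 + 2.3 + 8.0); existing moment 1.0·447 + 5.7·708 + 3.9·88 + 8.0·122 + 2.3·589 + 8.0·378 = 10180.5.
For the centroid to hit 236: (10180.5 + w·132) / (28.9 + w) = 236.
So w = (236·28.9 − 10180.5)/(132 − 236) = -3360.1/-104 ≈ 32.31.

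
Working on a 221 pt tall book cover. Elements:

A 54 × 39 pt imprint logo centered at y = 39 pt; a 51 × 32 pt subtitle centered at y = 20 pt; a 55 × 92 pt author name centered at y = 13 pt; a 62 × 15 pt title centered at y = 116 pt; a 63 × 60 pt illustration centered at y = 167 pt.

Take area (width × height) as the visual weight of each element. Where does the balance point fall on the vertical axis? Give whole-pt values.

Areas: imprint logo 54·39 = 2106, subtitle 51·32 = 1632, author name 55·92 = 5060, title 62·15 = 930, illustration 63·60 = 3780. Total weight = 13508.
Σw·y = 2106·39 + 1632·20 + 5060·13 + 930·116 + 3780·167 = 919694, so ȳ = 919694/13508 ≈ 68.09.

y ≈ 68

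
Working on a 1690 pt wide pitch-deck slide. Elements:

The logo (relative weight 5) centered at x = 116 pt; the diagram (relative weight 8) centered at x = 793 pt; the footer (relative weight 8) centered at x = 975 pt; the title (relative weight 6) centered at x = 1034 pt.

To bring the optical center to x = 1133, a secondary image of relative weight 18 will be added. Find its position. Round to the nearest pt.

With the secondary image, Σw becomes 5 + 8 + 8 + 6 + 18 = 45.
x: need Σw·x = 45·1133 = 50985. Existing = 5·116 + 8·793 + 8·975 + 6·1034 = 20928. Remainder 30057 / 18 ≈ 1669.83.

x ≈ 1670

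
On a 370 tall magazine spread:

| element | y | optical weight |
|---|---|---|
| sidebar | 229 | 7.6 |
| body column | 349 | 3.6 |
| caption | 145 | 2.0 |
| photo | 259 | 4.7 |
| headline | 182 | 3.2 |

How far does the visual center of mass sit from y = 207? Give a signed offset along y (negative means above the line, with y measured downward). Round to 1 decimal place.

Σw = 7.6 + 3.6 + 2.0 + 4.7 + 3.2 = 21.1.
Σw·y = 7.6·229 + 3.6·349 + 2.0·145 + 4.7·259 + 3.2·182 = 5086.5, so ȳ = 5086.5/21.1 ≈ 241.07.
Against y = 207, that's 241.07 − 207 = 34.07.

≈ 34.1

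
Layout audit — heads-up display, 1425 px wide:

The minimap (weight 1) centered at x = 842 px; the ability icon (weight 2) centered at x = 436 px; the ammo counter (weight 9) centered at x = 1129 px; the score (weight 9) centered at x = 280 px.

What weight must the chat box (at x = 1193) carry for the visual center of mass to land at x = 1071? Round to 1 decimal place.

Fixed elements: Σw = 1 + 2 + 9 + 9 = 21, Σw·x = 1·842 + 2·436 + 9·1129 + 9·280 = 14395.
Set Σw·x/Σw = 1071: (14395 + 1193w) = 1071·(21 + w).
Rearranging, w·(1193 − 1071) = 1071·21 − 14395 = 8096, so w ≈ 8096/122 = 66.36.

w ≈ 66.4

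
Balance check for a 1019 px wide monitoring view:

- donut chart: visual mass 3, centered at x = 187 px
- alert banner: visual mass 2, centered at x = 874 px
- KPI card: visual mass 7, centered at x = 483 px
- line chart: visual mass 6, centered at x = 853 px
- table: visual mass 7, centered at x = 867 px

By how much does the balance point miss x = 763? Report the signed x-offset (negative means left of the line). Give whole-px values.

≈ -88 px

Weights sum to 3 + 2 + 7 + 6 + 7 = 25.
Σw·x = 3·187 + 2·874 + 7·483 + 6·853 + 7·867 = 16877, so x̄ = 16877/25 ≈ 675.08.
Offset from x = 763: 675.08 − 763 ≈ -87.92.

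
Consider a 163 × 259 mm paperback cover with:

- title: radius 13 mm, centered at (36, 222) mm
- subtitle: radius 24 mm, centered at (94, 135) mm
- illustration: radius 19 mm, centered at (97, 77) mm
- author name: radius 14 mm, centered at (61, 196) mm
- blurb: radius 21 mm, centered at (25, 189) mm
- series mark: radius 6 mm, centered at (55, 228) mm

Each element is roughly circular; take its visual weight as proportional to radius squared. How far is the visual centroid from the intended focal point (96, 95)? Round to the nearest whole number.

r² weights: title 13² = 169, subtitle 24² = 576, illustration 19² = 361, author name 14² = 196, blurb 21² = 441, series mark 6² = 36. Total = 1779.
Σw·x = 120206; x̄ = 120206/1779 ≈ 67.57.
y: moment 273048 / weight 1779 ≈ 153.48
Relative to (96, 95): Δ = (-28.43, 58.48); |Δ| = √(-28.43² + 58.48²) ≈ 65.03.

≈ 65 mm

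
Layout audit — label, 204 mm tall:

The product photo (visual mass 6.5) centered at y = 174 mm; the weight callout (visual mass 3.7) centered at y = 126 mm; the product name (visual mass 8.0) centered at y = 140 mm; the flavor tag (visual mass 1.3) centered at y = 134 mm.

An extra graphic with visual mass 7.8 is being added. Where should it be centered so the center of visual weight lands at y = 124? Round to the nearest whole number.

After adding the extra graphic, total weight = 6.5 + 3.7 + 8.0 + 1.3 + 7.8 = 27.3.
y: need Σw·y = 27.3·124 = 3385.2. Existing = 6.5·174 + 3.7·126 + 8.0·140 + 1.3·134 = 2891.4. Remainder 493.8 / 7.8 ≈ 63.31.

y ≈ 63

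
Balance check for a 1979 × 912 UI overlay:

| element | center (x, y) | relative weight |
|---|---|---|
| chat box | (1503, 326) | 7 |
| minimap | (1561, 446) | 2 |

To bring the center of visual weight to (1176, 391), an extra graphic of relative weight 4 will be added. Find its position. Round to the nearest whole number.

With the extra graphic, Σw becomes 7 + 2 + 4 = 13.
x: target moment 13×1176 = 15288; current 7·1503 + 2·1561 = 13643; the extra graphic supplies 1645, so x = 1645/4 ≈ 411.25.
y: target moment 13×391 = 5083; current 7·326 + 2·446 = 3174; the extra graphic supplies 1909, so y = 1909/4 ≈ 477.25.

(411, 477)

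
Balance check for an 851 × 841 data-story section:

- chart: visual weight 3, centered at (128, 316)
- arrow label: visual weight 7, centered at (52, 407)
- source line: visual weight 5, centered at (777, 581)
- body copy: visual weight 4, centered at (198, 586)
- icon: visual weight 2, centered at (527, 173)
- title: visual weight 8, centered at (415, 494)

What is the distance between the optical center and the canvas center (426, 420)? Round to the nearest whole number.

Σw = 3 + 7 + 5 + 4 + 2 + 8 = 29.
x-moment: 3·128 + 7·52 + 5·777 + 4·198 + 2·527 + 8·415 = 9799; centroid 9799/29 ≈ 337.90.
y-moment: 3·316 + 7·407 + 5·581 + 4·586 + 2·173 + 8·494 = 13344; centroid 13344/29 ≈ 460.14.
Offset from (426, 420): Δx ≈ -88.10, Δy ≈ 40.14; distance = √(Δx² + Δy²) ≈ 96.82.

≈ 97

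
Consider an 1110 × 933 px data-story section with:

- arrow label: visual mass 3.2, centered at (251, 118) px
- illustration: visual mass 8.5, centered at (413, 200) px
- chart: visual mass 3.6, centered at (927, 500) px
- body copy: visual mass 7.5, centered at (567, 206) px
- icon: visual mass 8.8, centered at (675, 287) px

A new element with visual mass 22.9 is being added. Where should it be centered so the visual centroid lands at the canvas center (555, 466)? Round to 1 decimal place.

With the new element, Σw becomes 3.2 + 8.5 + 3.6 + 7.5 + 8.8 + 22.9 = 54.5.
x: target moment 54.5×555 = 30247.5; current 3.2·251 + 8.5·413 + 3.6·927 + 7.5·567 + 8.8·675 = 17843.4; the new element supplies 12404.1, so x = 12404.1/22.9 ≈ 541.66.
y: target moment 54.5×466 = 25397.0; current 3.2·118 + 8.5·200 + 3.6·500 + 7.5·206 + 8.8·287 = 7948.2; the new element supplies 17448.8, so y = 17448.8/22.9 ≈ 761.96.

(541.7, 762.0)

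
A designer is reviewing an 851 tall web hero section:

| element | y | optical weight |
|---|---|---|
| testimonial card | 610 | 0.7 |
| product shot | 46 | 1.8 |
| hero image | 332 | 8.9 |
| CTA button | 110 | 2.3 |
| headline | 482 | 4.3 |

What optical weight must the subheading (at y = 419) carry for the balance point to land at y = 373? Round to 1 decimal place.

Known weights sum to 0.7 + 1.8 + 8.9 + 2.3 + 4.3 = 18.0; their moment is 0.7·610 + 1.8·46 + 8.9·332 + 2.3·110 + 4.3·482 = 5790.2.
Set Σw·y/Σw = 373: (5790.2 + 419w) = 373·(18.0 + w).
So w = (373·18.0 − 5790.2)/(419 − 373) = 923.8/46 ≈ 20.08.

w ≈ 20.1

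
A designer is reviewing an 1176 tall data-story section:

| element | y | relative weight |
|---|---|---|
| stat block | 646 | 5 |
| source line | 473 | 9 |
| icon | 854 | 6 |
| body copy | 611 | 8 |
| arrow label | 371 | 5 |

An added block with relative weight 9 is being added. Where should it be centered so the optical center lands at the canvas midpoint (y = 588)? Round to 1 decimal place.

y ≈ 593.6

With the added block, Σw becomes 5 + 9 + 6 + 8 + 5 + 9 = 42.
y: target moment 42×588 = 24696; current 5·646 + 9·473 + 6·854 + 8·611 + 5·371 = 19354; the added block supplies 5342, so y = 5342/9 ≈ 593.56.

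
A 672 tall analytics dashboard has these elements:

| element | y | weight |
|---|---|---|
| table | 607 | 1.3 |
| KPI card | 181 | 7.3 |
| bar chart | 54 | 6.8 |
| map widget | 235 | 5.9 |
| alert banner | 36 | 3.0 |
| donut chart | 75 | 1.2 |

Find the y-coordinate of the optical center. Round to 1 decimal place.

Σw = 1.3 + 7.3 + 6.8 + 5.9 + 3.0 + 1.2 = 25.5.
y: moment 4062.1 / weight 25.5 ≈ 159.30

y ≈ 159.3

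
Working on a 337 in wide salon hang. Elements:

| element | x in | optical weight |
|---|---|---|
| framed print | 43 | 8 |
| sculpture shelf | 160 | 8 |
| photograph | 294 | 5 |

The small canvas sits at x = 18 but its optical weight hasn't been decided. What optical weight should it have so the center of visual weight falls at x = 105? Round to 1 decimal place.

w ≈ 10.2

Existing Σw = 21 (8 + 8 + 5); existing moment 8·43 + 8·160 + 5·294 = 3094.
For the centroid to hit 105: (3094 + w·18) / (21 + w) = 105.
Rearranging, w·(18 − 105) = 105·21 − 3094 = -889, so w ≈ -889/-87 = 10.22.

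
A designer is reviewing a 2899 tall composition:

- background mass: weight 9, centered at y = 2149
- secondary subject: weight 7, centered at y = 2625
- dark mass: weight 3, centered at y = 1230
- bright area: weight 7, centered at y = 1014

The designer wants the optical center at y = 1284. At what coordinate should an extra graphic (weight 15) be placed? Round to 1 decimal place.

With the extra graphic, Σw becomes 9 + 7 + 3 + 7 + 15 = 41.
y: need Σw·y = 41·1284 = 52644. Existing = 9·2149 + 7·2625 + 3·1230 + 7·1014 = 48504. Remainder 4140 / 15 ≈ 276.00.

y ≈ 276.0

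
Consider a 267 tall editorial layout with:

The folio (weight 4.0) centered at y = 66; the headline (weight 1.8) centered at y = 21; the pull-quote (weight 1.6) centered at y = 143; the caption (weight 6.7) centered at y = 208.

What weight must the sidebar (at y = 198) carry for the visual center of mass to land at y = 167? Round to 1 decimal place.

Existing Σw = 14.1 (4.0 + 1.8 + 1.6 + 6.7); existing moment 4.0·66 + 1.8·21 + 1.6·143 + 6.7·208 = 1924.2.
Set Σw·y/Σw = 167: (1924.2 + 198w) = 167·(14.1 + w).
Rearranging, w·(198 − 167) = 167·14.1 − 1924.2 = 430.5, so w ≈ 430.5/31 = 13.89.

w ≈ 13.9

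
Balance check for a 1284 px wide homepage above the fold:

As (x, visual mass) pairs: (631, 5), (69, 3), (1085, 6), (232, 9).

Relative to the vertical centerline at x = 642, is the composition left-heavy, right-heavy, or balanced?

left-heavy

Total weight = 5 + 3 + 6 + 9 = 23.
Σw·x = 5·631 + 3·69 + 6·1085 + 9·232 = 11960, so x̄ = 11960/23 ≈ 520.00.
Since 520.0 is left of 642, the composition reads left-heavy.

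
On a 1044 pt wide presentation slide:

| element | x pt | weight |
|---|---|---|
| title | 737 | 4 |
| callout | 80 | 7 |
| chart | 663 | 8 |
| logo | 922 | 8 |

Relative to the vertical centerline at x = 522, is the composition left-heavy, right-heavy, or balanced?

Σw = 4 + 7 + 8 + 8 = 27.
x-moment: 4·737 + 7·80 + 8·663 + 8·922 = 16188; centroid 16188/27 ≈ 599.56.
599.6 lies right of the midline 522, so the layout is right-heavy.

right-heavy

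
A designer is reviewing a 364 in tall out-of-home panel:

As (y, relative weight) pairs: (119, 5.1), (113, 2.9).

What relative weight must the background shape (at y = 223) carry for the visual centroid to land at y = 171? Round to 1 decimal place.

w ≈ 8.3

Known weights sum to 5.1 + 2.9 = 8.0; their moment is 5.1·119 + 2.9·113 = 934.6.
Balance at y = 171 requires (934.6 + w·223) / (8.0 + w) = 171.
Rearranging, w·(223 − 171) = 171·8.0 − 934.6 = 433.4, so w ≈ 433.4/52 = 8.33.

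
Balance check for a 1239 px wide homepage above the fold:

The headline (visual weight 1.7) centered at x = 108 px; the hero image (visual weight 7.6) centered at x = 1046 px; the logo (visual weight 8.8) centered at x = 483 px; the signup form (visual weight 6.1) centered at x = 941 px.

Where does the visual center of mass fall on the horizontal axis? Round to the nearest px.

x ≈ 749

Σw = 1.7 + 7.6 + 8.8 + 6.1 = 24.2.
Σw·x = 1.7·108 + 7.6·1046 + 8.8·483 + 6.1·941 = 18123.7, so x̄ = 18123.7/24.2 ≈ 748.91.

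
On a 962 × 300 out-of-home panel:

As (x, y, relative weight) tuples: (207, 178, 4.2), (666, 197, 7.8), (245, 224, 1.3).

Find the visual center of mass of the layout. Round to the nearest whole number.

Total weight = 4.2 + 7.8 + 1.3 = 13.3.
x: (4.2·207 + 7.8·666 + 1.3·245) / 13.3 = 6382.7 / 13.3 ≈ 479.90
y: (4.2·178 + 7.8·197 + 1.3·224) / 13.3 = 2575.4 / 13.3 ≈ 193.64

(480, 194)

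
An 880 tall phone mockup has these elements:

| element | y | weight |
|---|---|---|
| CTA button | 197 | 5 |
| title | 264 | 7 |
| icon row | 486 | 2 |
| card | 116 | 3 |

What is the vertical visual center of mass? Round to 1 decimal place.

y ≈ 244.3

Total weight = 5 + 7 + 2 + 3 = 17.
y: (5·197 + 7·264 + 2·486 + 3·116) / 17 = 4153 / 17 ≈ 244.29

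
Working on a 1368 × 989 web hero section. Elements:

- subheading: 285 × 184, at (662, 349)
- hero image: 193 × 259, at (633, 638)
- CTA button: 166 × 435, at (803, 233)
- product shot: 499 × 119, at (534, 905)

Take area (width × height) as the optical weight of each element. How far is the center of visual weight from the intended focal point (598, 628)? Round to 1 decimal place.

≈ 131.4

Areas → weights: subheading 285·184 = 52440, hero image 193·259 = 49987, CTA button 166·435 = 72210, product shot 499·119 = 59381; Σw = 234018.
x-moment: 52440·662 + 49987·633 + 72210·803 + 59381·534 = 156051135; centroid 156051135/234018 ≈ 666.83.
y-moment: 52440·349 + 49987·638 + 72210·233 + 59381·905 = 120758001; centroid 120758001/234018 ≈ 516.02.
Offset from (598, 628): Δx ≈ 68.83, Δy ≈ -111.98; distance = √(Δx² + Δy²) ≈ 131.44.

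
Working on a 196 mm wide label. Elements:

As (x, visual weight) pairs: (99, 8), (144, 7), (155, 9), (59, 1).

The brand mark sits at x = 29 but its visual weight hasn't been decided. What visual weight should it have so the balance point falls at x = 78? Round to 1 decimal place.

w ≈ 26.6

Existing Σw = 25 (8 + 7 + 9 + 1); existing moment 8·99 + 7·144 + 9·155 + 1·59 = 3254.
Balance at x = 78 requires (3254 + w·29) / (25 + w) = 78.
Rearranging, w·(29 − 78) = 78·25 − 3254 = -1304, so w ≈ -1304/-49 = 26.61.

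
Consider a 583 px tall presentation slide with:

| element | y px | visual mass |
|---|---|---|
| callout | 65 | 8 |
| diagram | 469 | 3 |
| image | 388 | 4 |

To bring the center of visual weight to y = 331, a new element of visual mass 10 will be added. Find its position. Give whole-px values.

With the new element, Σw becomes 8 + 3 + 4 + 10 = 25.
y: target moment 25×331 = 8275; current 8·65 + 3·469 + 4·388 = 3479; the new element supplies 4796, so y = 4796/10 ≈ 479.60.

y ≈ 480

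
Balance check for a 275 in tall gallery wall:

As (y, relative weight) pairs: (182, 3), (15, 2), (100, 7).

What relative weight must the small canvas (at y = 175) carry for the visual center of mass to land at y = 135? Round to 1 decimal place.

Known weights sum to 3 + 2 + 7 = 12; their moment is 3·182 + 2·15 + 7·100 = 1276.
For the centroid to hit 135: (1276 + w·175) / (12 + w) = 135.
So w = (135·12 − 1276)/(175 − 135) = 344/40 ≈ 8.60.

w ≈ 8.6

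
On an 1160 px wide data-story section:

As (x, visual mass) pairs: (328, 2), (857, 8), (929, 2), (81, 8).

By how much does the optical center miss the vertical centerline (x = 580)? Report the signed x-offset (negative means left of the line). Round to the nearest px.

≈ -79 px

Total weight = 2 + 8 + 2 + 8 = 20.
x-moment: 2·328 + 8·857 + 2·929 + 8·81 = 10018; centroid 10018/20 ≈ 500.90.
Offset from x = 580: 500.90 − 580 ≈ -79.10.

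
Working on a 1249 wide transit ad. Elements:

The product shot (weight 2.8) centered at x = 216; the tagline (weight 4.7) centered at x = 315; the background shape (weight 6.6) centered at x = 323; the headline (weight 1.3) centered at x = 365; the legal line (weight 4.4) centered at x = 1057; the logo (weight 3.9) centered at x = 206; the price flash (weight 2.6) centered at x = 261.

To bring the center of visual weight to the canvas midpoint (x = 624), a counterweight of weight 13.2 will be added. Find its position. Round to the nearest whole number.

x ≈ 1047

New total weight: (2.8 + 4.7 + 6.6 + 1.3 + 4.4 + 3.9 + 2.6) + 13.2 = 39.5.
x: target moment 39.5×624 = 24648.0; current 2.8·216 + 4.7·315 + 6.6·323 + 1.3·365 + 4.4·1057 + 3.9·206 + 2.6·261 = 10824.4; the counterweight supplies 13823.6, so x = 13823.6/13.2 ≈ 1047.24.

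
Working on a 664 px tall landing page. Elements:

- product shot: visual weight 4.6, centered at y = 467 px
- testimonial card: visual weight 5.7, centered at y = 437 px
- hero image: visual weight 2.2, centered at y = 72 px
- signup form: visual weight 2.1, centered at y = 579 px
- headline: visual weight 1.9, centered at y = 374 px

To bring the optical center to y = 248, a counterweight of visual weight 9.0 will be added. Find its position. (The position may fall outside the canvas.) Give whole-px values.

After adding the counterweight, total weight = 4.6 + 5.7 + 2.2 + 2.1 + 1.9 + 9.0 = 25.5.
y: target moment 25.5×248 = 6324.0; current 4.6·467 + 5.7·437 + 2.2·72 + 2.1·579 + 1.9·374 = 6724.0; the counterweight supplies -400.0, so y = -400.0/9.0 ≈ -44.44.

y ≈ -44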